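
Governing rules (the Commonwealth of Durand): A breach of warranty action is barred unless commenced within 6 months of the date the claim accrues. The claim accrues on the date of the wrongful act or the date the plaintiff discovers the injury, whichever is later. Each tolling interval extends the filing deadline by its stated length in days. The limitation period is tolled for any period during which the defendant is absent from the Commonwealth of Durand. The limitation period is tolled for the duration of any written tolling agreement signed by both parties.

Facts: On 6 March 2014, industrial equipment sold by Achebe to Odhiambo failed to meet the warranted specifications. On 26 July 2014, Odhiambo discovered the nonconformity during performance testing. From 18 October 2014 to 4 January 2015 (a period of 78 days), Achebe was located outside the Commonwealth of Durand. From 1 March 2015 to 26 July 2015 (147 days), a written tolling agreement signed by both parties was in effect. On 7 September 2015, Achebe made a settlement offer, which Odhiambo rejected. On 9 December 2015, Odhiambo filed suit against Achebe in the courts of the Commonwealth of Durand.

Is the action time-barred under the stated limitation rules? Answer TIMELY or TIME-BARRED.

Taking the later of the act (6 March 2014) and discovery (26 July 2014), the claim accrued on 26 July 2014.
Adding the 6 months base period to 26 July 2014 gives a deadline of 26 January 2015, before any tolling.
Because the defendant's absence from the jurisdiction ran from 18 October 2014 to 4 January 2015, the deadline is extended by 78 days to 14 April 2015.
Because the written tolling agreement ran from 1 March 2015 to 26 July 2015, the deadline is extended by 147 days to 8 September 2015.
Nothing else in the chronology tolls or restarts the period.
Odhiambo filed on 9 December 2015, after the 8 September 2015 deadline, so the action is time-barred.

TIME-BARRED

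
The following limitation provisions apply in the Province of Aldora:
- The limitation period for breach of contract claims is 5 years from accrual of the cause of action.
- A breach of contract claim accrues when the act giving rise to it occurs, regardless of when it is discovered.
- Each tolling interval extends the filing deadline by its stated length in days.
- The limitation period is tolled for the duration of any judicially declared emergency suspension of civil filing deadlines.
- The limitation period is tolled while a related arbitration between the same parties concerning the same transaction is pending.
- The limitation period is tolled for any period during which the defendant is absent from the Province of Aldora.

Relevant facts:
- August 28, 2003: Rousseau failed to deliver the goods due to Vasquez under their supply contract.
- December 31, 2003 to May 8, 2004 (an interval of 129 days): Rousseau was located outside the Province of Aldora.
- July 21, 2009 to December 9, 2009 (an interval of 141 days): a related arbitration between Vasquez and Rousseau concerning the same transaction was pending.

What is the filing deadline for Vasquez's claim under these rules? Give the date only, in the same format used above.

The cause of action accrued on August 28, 2003, the date of the act.
The untolled deadline — 5 years after August 28, 2003 — is August 28, 2008.
The period was tolled for 129 days by the defendant's absence from the jurisdiction (December 31, 2003 to May 8, 2004), pushing the deadline to January 4, 2009.
The pending related arbitration starting July 21, 2009 came too late — the period had run on January 4, 2009 — and so does not extend the deadline.

January 4, 2009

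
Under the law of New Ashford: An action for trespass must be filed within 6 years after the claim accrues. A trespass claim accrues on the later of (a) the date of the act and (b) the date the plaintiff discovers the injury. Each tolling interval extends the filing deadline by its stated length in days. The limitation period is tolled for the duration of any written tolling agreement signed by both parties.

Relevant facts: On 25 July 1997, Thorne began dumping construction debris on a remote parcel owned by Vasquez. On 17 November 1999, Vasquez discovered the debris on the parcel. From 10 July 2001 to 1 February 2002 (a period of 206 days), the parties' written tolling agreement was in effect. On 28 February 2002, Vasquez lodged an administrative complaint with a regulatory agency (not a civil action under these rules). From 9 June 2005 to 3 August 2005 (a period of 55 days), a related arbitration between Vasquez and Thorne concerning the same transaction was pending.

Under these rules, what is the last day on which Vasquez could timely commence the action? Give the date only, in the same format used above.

The claim accrued on 17 November 1999 — the later of the 25 July 1997 act and the 17 November 1999 discovery.
6 years from 17 November 1999 is 17 November 2005.
Because the written tolling agreement ran from 10 July 2001 to 1 February 2002, the deadline is extended by 206 days to 11 June 2006.
No stated provision tolls the period for a pending arbitration, so the interval from 9 June 2005 to 3 August 2005 has no effect on the deadline.
None of the other events listed affects the running of the period under the stated rules.

11 June 2006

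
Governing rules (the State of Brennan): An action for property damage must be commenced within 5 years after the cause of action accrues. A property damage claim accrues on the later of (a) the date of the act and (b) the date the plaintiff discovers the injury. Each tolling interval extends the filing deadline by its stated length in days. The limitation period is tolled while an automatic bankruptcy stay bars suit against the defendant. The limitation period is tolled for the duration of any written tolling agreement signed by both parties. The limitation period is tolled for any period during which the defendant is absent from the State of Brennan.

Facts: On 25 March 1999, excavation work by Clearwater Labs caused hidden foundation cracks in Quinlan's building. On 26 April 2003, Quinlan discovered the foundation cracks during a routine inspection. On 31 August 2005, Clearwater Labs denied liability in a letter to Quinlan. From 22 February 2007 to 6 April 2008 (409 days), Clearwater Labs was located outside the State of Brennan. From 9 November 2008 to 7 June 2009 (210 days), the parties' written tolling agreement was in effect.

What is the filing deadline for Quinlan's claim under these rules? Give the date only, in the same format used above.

Because discovery on 26 April 2003 post-dates the 25 March 1999 act, accrual under the later-of rule falls on 26 April 2003.
The untolled deadline — 5 years after 26 April 2003 — is 26 April 2008.
The period was tolled for 409 days by the defendant's absence from the jurisdiction (22 February 2007 to 6 April 2008), pushing the deadline to 9 June 2009.
The period was tolled for 210 days by the written tolling agreement (9 November 2008 to 7 June 2009), pushing the deadline to 5 January 2010.
None of the other events listed affects the running of the period under the stated rules.

5 January 2010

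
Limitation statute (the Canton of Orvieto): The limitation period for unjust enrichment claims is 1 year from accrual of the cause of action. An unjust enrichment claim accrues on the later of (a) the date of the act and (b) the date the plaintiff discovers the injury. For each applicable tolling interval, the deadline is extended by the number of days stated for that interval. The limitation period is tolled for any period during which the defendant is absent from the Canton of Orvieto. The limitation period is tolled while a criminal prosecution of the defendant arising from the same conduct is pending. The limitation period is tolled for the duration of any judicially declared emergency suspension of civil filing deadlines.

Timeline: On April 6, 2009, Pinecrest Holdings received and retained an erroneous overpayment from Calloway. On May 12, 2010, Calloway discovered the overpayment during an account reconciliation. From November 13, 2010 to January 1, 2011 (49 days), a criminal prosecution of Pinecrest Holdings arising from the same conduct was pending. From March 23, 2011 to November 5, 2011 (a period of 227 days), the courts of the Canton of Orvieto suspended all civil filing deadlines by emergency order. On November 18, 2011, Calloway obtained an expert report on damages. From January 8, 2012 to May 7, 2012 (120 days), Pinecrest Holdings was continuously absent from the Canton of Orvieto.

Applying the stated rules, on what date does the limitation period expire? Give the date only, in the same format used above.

Taking the later of the act (April 6, 2009) and discovery (May 12, 2010), the claim accrued on May 12, 2010.
1 year from May 12, 2010 is May 12, 2011.
Because the pending criminal prosecution ran from November 13, 2010 to January 1, 2011, the deadline is extended by 49 days to June 30, 2011.
The period was tolled for 227 days by the emergency suspension of filing deadlines (March 23, 2011 to November 5, 2011), pushing the deadline to February 12, 2012.
Because the defendant's absence from the jurisdiction ran from January 8, 2012 to May 7, 2012, the deadline is extended by 120 days to June 11, 2012.
Nothing else in the chronology tolls or restarts the period.

June 11, 2012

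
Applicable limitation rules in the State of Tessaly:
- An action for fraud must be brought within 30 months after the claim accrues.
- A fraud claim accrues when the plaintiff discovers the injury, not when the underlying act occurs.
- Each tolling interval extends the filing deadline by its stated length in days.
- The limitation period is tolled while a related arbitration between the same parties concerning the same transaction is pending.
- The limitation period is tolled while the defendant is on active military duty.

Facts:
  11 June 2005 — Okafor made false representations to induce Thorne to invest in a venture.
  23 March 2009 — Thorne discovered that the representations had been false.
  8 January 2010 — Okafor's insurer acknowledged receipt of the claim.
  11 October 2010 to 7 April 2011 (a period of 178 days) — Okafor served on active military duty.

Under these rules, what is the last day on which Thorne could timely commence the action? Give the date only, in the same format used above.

Accrual is tied to discovery, so the period began on 23 March 2009 rather than on 11 June 2005 when the act occurred.
Adding the 30 months base period to 23 March 2009 gives a deadline of 23 September 2011, before any tolling.
The period was tolled for 178 days by the defendant's active military service (11 October 2010 to 7 April 2011), pushing the deadline to 19 March 2012.
The other events in the timeline have no effect on the limitation period under the stated rules.

19 March 2012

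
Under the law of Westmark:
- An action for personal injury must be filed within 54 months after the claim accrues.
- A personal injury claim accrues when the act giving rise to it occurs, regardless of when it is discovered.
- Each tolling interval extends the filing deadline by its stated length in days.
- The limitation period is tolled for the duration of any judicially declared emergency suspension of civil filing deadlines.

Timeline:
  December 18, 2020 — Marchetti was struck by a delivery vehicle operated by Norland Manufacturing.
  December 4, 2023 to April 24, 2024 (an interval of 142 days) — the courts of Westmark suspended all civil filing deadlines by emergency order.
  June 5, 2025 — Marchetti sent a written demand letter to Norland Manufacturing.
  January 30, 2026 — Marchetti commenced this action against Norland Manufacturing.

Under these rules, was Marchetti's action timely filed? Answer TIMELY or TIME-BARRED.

The limitation period began to run on December 18, 2020.
The untolled deadline — 54 months after December 18, 2020 — is June 18, 2025.
The period was tolled for 142 days by the emergency suspension of filing deadlines (December 4, 2023 to April 24, 2024), pushing the deadline to November 7, 2025.
None of the other events listed affects the running of the period under the stated rules.
Filing on January 30, 2026 missed the November 7, 2025 deadline — the action is time-barred.

TIME-BARRED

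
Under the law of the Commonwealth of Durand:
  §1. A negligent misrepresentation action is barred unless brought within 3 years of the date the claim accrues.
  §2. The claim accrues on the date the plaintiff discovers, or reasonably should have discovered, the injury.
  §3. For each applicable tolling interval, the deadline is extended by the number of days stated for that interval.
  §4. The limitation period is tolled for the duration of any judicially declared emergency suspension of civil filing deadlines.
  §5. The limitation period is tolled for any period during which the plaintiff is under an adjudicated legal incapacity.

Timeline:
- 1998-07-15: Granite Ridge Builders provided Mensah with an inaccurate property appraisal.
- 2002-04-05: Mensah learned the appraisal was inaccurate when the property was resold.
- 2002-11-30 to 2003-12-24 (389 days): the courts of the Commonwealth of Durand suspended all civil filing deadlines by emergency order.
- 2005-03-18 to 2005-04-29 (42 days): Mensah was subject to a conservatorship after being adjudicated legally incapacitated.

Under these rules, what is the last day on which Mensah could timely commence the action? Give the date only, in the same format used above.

Under the discovery rule, the claim accrued on 2002-04-05, when Mensah discovered the injury — not on the 1998-07-15 date of the underlying act.
3 years from 2002-04-05 is 2005-04-05.
The period was tolled for 389 days by the emergency suspension of filing deadlines (2002-11-30 to 2003-12-24), pushing the deadline to 2006-04-29.
The period was tolled for 42 days by the plaintiff's legal incapacity (2005-03-18 to 2005-04-29), pushing the deadline to 2006-06-10.

2006-06-10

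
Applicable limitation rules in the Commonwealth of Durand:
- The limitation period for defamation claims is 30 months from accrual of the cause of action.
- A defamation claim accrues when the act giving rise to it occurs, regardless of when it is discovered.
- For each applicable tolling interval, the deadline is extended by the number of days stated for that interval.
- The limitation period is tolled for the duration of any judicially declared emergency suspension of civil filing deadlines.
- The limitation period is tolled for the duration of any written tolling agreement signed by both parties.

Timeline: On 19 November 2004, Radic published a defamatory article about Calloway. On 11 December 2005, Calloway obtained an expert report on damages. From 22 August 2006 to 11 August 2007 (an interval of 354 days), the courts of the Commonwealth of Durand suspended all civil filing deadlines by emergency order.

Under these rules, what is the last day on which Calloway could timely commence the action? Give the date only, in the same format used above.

7 May 2008

The limitation period began to run on 19 November 2004.
The untolled deadline — 30 months after 19 November 2004 — is 19 May 2007.
The emergency suspension of filing deadlines from 22 August 2006 to 11 August 2007 tolled the period for 354 days, extending the deadline to 7 May 2008.
None of the other events listed affects the running of the period under the stated rules.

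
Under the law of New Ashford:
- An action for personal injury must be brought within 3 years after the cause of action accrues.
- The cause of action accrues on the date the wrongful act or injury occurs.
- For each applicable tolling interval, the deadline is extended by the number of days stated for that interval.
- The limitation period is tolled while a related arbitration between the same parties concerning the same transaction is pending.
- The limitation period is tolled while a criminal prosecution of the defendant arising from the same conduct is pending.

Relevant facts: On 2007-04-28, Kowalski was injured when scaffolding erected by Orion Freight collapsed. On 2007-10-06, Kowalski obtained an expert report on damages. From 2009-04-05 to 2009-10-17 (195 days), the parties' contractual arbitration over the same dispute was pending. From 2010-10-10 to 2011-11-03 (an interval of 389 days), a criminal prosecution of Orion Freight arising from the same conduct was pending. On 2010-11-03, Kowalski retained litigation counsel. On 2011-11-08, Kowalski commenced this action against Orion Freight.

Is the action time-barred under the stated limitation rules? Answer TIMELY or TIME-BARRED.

The cause of action accrued on 2007-04-28, the date of the act.
The untolled deadline — 3 years after 2007-04-28 — is 2010-04-28.
Because the pending related arbitration ran from 2009-04-05 to 2009-10-17, the deadline is extended by 195 days to 2010-11-09.
Because the pending criminal prosecution ran from 2010-10-10 to 2011-11-03, the deadline is extended by 389 days to 2011-12-03.
Nothing else in the chronology tolls or restarts the period.
Kowalski filed on 2011-11-08, before the 2011-12-03 deadline, so the action is timely.

TIMELY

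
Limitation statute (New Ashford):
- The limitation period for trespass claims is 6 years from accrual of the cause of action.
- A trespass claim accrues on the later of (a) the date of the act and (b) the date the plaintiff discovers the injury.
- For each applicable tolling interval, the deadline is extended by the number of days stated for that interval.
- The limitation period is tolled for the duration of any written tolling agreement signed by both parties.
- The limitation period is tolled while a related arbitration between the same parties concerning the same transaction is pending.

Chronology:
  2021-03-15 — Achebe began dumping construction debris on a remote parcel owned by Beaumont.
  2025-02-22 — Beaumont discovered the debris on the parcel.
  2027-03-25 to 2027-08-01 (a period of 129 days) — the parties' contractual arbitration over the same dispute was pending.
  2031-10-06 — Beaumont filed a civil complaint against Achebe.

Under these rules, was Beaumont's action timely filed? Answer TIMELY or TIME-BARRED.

TIME-BARRED

The claim accrued on 2025-02-22 — the later of the 2021-03-15 act and the 2025-02-22 discovery.
Adding the 6 years base period to 2025-02-22 gives a deadline of 2031-02-22, before any tolling.
Because the pending related arbitration ran from 2027-03-25 to 2027-08-01, the deadline is extended by 129 days to 2031-07-01.
The 2031-10-06 filing falls after the 2031-07-01 deadline; the claim is time-barred.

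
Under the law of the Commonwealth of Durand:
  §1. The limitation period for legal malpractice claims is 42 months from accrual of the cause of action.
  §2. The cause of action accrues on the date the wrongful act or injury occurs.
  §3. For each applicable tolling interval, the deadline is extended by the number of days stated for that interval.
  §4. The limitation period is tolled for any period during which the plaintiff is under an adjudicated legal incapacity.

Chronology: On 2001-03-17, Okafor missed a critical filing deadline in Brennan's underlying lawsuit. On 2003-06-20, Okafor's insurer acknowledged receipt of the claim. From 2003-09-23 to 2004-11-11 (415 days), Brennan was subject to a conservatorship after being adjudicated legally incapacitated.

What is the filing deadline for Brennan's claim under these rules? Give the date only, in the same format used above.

The cause of action accrued on 2001-03-17, the date of the act.
Adding the 42 months base period to 2001-03-17 gives a deadline of 2004-09-17, before any tolling.
Because the plaintiff's legal incapacity ran from 2003-09-23 to 2004-11-11, the deadline is extended by 415 days to 2005-11-06.
None of the other events listed affects the running of the period under the stated rules.

2005-11-06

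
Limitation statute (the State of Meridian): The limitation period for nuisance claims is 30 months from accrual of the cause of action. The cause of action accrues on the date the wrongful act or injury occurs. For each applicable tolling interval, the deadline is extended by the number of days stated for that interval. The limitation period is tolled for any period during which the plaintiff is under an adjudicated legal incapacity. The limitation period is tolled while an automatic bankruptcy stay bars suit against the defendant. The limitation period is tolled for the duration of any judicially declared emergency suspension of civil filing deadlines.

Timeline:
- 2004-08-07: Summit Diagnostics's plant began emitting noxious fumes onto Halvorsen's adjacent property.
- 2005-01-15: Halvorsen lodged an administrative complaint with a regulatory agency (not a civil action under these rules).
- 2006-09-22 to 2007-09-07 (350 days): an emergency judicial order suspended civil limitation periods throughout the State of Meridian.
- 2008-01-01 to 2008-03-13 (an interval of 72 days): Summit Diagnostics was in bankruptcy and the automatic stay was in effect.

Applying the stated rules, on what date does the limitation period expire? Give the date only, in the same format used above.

The claim accrued on 2004-08-07, when the wrongful act occurred.
The untolled deadline — 30 months after 2004-08-07 — is 2007-02-07.
Because the emergency suspension of filing deadlines ran from 2006-09-22 to 2007-09-07, the deadline is extended by 350 days to 2008-01-23.
Because the automatic bankruptcy stay ran from 2008-01-01 to 2008-03-13, the deadline is extended by 72 days to 2008-04-04.
Nothing else in the chronology tolls or restarts the period.

2008-04-04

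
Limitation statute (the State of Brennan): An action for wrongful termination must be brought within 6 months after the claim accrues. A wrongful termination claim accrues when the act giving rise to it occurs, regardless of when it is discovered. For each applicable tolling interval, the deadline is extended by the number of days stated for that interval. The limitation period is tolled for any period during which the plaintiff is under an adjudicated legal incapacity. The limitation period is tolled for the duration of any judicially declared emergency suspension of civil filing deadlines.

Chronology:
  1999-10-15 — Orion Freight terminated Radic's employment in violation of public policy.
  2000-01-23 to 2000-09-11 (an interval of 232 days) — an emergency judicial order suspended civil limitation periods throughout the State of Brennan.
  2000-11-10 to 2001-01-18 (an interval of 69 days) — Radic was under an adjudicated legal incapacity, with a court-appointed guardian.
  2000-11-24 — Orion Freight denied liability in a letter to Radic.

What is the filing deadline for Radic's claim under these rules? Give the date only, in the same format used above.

2001-02-10

The claim accrued on 1999-10-15, when the wrongful act occurred.
Adding the 6 months base period to 1999-10-15 gives a deadline of 2000-04-15, before any tolling.
The period was tolled for 232 days by the emergency suspension of filing deadlines (2000-01-23 to 2000-09-11), pushing the deadline to 2000-12-03.
The plaintiff's legal incapacity from 2000-11-10 to 2001-01-18 tolled the period for 69 days, extending the deadline to 2001-02-10.
The other events in the timeline have no effect on the limitation period under the stated rules.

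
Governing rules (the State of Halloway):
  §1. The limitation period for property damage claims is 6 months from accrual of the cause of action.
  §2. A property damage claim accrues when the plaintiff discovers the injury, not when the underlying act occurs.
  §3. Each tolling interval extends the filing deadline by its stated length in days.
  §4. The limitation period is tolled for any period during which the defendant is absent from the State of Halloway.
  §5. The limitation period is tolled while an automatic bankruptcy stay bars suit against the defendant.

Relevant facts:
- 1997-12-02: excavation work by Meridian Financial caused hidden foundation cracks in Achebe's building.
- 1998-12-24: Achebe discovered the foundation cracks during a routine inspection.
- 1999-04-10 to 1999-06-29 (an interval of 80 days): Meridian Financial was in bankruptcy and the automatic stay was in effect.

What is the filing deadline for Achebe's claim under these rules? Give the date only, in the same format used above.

1999-09-12

The claim did not accrue until Achebe discovered the injury on 1998-12-24; the 1997-12-02 act date does not start the clock under the stated rule.
6 months from 1998-12-24 is 1999-06-24.
Because the automatic bankruptcy stay ran from 1999-04-10 to 1999-06-29, the deadline is extended by 80 days to 1999-09-12.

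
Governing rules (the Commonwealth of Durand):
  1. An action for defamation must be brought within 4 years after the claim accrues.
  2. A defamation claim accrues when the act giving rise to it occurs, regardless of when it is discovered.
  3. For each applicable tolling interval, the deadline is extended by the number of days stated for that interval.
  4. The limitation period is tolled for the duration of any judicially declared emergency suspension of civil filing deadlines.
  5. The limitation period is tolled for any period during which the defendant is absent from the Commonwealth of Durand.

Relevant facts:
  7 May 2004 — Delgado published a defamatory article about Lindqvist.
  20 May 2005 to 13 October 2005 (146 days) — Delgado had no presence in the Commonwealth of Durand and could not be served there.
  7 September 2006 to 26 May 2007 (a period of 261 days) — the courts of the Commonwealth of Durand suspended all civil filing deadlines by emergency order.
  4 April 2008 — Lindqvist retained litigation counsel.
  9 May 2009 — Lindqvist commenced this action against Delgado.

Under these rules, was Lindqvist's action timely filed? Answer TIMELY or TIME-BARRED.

TIMELY

The limitation period began to run on 7 May 2004.
The untolled deadline — 4 years after 7 May 2004 — is 7 May 2008.
Because the defendant's absence from the jurisdiction ran from 20 May 2005 to 13 October 2005, the deadline is extended by 146 days to 30 September 2008.
The period was tolled for 261 days by the emergency suspension of filing deadlines (7 September 2006 to 26 May 2007), pushing the deadline to 18 June 2009.
Nothing else in the chronology tolls or restarts the period.
Filing on 9 May 2009 beat the 18 June 2009 deadline — the action is timely.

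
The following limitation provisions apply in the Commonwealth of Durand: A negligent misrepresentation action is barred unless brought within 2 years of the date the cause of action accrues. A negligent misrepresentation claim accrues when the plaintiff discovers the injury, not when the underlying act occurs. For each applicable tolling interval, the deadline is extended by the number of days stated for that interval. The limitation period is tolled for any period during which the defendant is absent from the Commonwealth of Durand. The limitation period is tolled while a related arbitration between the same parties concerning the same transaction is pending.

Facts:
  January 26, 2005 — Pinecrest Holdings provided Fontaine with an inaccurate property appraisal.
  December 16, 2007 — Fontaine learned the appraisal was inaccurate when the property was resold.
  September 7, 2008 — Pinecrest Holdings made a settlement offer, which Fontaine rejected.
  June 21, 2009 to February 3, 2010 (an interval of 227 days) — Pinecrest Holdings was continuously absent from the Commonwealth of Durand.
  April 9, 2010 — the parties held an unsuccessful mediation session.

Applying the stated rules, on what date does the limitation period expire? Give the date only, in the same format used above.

July 31, 2010

Accrual is tied to discovery, so the period began on December 16, 2007 rather than on January 26, 2005 when the act occurred.
The untolled deadline — 2 years after December 16, 2007 — is December 16, 2009.
Because the defendant's absence from the jurisdiction ran from June 21, 2009 to February 3, 2010, the deadline is extended by 227 days to July 31, 2010.
Nothing else in the chronology tolls or restarts the period.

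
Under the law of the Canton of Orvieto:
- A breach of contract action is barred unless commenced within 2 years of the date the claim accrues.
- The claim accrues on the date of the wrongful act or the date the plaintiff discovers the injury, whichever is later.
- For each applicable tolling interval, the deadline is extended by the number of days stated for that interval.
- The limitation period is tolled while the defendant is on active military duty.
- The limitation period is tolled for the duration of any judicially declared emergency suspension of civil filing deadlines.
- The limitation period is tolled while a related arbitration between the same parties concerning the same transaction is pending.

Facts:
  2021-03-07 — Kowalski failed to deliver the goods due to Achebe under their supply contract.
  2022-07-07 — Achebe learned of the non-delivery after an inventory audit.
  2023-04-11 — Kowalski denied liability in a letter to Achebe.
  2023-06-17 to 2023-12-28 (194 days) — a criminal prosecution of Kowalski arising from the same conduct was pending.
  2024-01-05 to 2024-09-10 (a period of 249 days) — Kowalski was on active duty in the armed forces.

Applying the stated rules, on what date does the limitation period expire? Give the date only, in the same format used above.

The claim accrued on 2022-07-07 — the later of the 2021-03-07 act and the 2022-07-07 discovery.
Adding the 2 years base period to 2022-07-07 gives a deadline of 2024-07-07, before any tolling.
Because the defendant's active military service ran from 2024-01-05 to 2024-09-10, the deadline is extended by 249 days to 2025-03-13.
Although a criminal prosecution ran from 2023-06-17 to 2023-12-28, the stated rules do not make that a tolling event, so it is disregarded.
None of the other events listed affects the running of the period under the stated rules.

2025-03-13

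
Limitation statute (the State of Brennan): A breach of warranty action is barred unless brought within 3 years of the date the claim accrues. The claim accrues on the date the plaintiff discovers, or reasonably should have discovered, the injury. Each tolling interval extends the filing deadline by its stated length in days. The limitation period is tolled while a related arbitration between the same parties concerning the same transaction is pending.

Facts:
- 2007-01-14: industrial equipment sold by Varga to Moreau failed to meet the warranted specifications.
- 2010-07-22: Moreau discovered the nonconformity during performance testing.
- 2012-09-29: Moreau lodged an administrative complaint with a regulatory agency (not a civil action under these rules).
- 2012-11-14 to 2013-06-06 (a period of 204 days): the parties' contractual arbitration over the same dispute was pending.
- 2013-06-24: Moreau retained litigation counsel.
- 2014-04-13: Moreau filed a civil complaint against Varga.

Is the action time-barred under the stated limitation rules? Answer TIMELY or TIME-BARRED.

TIME-BARRED

The claim did not accrue until Moreau discovered the injury on 2010-07-22; the 2007-01-14 act date does not start the clock under the stated rule.
3 years from 2010-07-22 is 2013-07-22.
The pending related arbitration from 2012-11-14 to 2013-06-06 tolled the period for 204 days, extending the deadline to 2014-02-11.
None of the other events listed affects the running of the period under the stated rules.
Filing on 2014-04-13 missed the 2014-02-11 deadline — the action is time-barred.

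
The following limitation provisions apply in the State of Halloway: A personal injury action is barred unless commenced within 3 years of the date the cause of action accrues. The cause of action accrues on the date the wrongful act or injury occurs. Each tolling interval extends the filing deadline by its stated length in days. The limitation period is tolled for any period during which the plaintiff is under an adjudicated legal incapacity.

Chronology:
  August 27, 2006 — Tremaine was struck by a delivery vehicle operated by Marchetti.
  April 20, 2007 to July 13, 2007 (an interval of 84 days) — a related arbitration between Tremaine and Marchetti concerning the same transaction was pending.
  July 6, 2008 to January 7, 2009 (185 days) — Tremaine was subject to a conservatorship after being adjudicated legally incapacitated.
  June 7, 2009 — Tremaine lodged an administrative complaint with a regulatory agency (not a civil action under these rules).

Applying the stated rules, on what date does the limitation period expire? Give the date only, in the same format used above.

The cause of action accrued on August 27, 2006, the date of the act.
The untolled deadline — 3 years after August 27, 2006 — is August 27, 2009.
The plaintiff's legal incapacity from July 6, 2008 to January 7, 2009 tolled the period for 185 days, extending the deadline to February 28, 2010.
The pending related arbitration from April 20, 2007 to July 13, 2007 does not toll the period, because no stated rule makes a pending arbitration a tolling event.
The other events in the timeline have no effect on the limitation period under the stated rules.

February 28, 2010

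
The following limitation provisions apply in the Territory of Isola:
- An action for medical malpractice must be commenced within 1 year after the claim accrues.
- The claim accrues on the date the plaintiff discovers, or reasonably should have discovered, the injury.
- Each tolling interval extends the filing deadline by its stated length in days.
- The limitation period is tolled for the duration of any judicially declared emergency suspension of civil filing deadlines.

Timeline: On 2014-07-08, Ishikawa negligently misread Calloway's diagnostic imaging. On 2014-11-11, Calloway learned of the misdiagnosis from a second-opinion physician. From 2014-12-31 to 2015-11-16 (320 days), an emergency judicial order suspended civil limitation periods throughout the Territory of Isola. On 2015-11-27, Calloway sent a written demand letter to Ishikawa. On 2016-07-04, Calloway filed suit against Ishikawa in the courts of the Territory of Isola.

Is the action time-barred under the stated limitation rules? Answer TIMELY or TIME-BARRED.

The claim did not accrue until Calloway discovered the injury on 2014-11-11; the 2014-07-08 act date does not start the clock under the stated rule.
Adding the 1 year base period to 2014-11-11 gives a deadline of 2015-11-11, before any tolling.
The emergency suspension of filing deadlines from 2014-12-31 to 2015-11-16 tolled the period for 320 days, extending the deadline to 2016-09-26.
None of the other events listed affects the running of the period under the stated rules.
Calloway filed on 2016-07-04, before the 2016-09-26 deadline, so the action is timely.

TIMELY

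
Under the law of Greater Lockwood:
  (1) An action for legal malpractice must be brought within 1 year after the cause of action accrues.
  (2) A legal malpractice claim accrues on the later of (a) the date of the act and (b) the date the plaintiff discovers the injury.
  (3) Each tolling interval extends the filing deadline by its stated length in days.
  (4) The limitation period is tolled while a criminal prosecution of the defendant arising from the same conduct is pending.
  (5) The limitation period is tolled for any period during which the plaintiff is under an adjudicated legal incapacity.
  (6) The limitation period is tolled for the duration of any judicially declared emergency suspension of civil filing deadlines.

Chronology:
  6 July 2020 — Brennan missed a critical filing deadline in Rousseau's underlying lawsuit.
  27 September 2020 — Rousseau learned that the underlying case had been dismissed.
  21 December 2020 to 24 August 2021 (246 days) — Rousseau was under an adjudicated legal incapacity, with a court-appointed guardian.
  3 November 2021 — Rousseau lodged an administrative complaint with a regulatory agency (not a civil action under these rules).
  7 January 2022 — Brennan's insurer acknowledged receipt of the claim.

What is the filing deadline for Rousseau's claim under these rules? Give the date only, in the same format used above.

The claim accrued on 27 September 2020 — the later of the 6 July 2020 act and the 27 September 2020 discovery.
The untolled deadline — 1 year after 27 September 2020 — is 27 September 2021.
The plaintiff's legal incapacity from 21 December 2020 to 24 August 2021 tolled the period for 246 days, extending the deadline to 31 May 2022.
None of the other events listed affects the running of the period under the stated rules.

31 May 2022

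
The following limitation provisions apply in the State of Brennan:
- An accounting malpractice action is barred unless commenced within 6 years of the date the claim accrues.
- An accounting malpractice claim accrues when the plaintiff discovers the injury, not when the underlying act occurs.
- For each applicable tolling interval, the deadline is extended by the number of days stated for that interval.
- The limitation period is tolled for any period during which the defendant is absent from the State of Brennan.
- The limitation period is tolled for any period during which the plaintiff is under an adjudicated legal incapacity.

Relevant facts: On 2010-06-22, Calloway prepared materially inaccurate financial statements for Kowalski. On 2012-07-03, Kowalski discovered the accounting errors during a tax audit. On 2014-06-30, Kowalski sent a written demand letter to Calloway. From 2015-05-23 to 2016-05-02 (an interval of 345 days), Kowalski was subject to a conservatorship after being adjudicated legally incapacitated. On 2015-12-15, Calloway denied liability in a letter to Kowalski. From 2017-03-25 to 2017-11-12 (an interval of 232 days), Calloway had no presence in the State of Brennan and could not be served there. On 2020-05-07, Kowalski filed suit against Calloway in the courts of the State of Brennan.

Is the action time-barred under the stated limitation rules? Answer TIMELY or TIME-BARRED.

Accrual is tied to discovery, so the period began on 2012-07-03 rather than on 2010-06-22 when the act occurred.
Adding the 6 years base period to 2012-07-03 gives a deadline of 2018-07-03, before any tolling.
The plaintiff's legal incapacity from 2015-05-23 to 2016-05-02 tolled the period for 345 days, extending the deadline to 2019-06-13.
Because the defendant's absence from the jurisdiction ran from 2017-03-25 to 2017-11-12, the deadline is extended by 232 days to 2020-01-31.
None of the other events listed affects the running of the period under the stated rules.
Kowalski filed on 2020-05-07, after the 2020-01-31 deadline, so the action is time-barred.

TIME-BARRED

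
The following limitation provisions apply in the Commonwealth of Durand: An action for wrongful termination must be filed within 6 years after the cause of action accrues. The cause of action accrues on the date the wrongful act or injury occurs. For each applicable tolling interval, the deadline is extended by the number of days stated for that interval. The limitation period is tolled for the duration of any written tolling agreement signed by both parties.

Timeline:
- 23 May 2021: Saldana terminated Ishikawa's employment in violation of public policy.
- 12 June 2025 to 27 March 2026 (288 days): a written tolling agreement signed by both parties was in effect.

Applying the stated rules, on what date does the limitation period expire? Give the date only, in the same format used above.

6 March 2028

The claim accrued on 23 May 2021, when the wrongful act occurred.
Adding the 6 years base period to 23 May 2021 gives a deadline of 23 May 2027, before any tolling.
The written tolling agreement from 12 June 2025 to 27 March 2026 tolled the period for 288 days, extending the deadline to 6 March 2028.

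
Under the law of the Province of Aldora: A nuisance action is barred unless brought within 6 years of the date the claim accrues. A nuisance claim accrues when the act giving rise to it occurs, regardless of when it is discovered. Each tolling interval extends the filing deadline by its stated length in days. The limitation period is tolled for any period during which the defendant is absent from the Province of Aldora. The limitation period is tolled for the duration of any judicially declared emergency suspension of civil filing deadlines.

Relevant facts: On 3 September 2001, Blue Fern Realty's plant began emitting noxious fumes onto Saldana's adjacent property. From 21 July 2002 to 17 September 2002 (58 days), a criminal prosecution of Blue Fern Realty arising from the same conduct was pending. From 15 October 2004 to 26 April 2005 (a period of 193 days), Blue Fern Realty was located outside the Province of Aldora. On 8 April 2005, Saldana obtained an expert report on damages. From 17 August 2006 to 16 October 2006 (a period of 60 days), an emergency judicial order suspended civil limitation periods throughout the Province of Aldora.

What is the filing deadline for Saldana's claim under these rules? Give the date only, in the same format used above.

13 May 2008

The claim accrued on 3 September 2001, when the wrongful act occurred.
Adding the 6 years base period to 3 September 2001 gives a deadline of 3 September 2007, before any tolling.
Because the defendant's absence from the jurisdiction ran from 15 October 2004 to 26 April 2005, the deadline is extended by 193 days to 14 March 2008.
The period was tolled for 60 days by the emergency suspension of filing deadlines (17 August 2006 to 16 October 2006), pushing the deadline to 13 May 2008.
Although a criminal prosecution ran from 21 July 2002 to 17 September 2002, the stated rules do not make that a tolling event, so it is disregarded.
The other events in the timeline have no effect on the limitation period under the stated rules.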